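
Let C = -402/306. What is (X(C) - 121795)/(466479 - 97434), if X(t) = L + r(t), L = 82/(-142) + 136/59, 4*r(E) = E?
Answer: -20815890467/63073923804 ≈ -0.33002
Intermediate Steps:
r(E) = E/4
C = -67/51 (C = -402*1/306 = -67/51 ≈ -1.3137)
L = 7237/4189 (L = 82*(-1/142) + 136*(1/59) = -41/71 + 136/59 = 7237/4189 ≈ 1.7276)
X(t) = 7237/4189 + t/4
(X(C) - 121795)/(466479 - 97434) = ((7237/4189 + (¼)*(-67/51)) - 121795)/(466479 - 97434) = ((7237/4189 - 67/204) - 121795)/369045 = (1195685/854556 - 121795)*(1/369045) = -104079452335/854556*1/369045 = -20815890467/63073923804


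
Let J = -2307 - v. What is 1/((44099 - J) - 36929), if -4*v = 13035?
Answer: 4/24873 ≈ 0.00016082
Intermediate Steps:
v = -13035/4 (v = -¼*13035 = -13035/4 ≈ -3258.8)
J = 3807/4 (J = -2307 - 1*(-13035/4) = -2307 + 13035/4 = 3807/4 ≈ 951.75)
1/((44099 - J) - 36929) = 1/((44099 - 1*3807/4) - 36929) = 1/((44099 - 3807/4) - 36929) = 1/(172589/4 - 36929) = 1/(24873/4) = 4/24873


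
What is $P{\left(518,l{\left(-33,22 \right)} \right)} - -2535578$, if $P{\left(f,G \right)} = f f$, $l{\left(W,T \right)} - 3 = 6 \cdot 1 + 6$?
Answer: $2803902$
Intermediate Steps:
$l{\left(W,T \right)} = 15$ ($l{\left(W,T \right)} = 3 + \left(6 \cdot 1 + 6\right) = 3 + \left(6 + 6\right) = 3 + 12 = 15$)
$P{\left(f,G \right)} = f^{2}$
$P{\left(518,l{\left(-33,22 \right)} \right)} - -2535578 = 518^{2} - -2535578 = 268324 + 2535578 = 2803902$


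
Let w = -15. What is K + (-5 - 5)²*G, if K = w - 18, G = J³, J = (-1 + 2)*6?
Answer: 21567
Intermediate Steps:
J = 6 (J = 1*6 = 6)
G = 216 (G = 6³ = 216)
K = -33 (K = -15 - 18 = -33)
K + (-5 - 5)²*G = -33 + (-5 - 5)²*216 = -33 + (-10)²*216 = -33 + 100*216 = -33 + 21600 = 21567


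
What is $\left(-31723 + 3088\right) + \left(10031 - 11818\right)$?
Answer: $-30422$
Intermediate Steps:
$\left(-31723 + 3088\right) + \left(10031 - 11818\right) = -28635 - 1787 = -30422$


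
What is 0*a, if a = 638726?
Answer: 0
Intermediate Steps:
0*a = 0*638726 = 0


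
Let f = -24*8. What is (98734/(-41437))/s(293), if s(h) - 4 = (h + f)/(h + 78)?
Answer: -36630314/65677645 ≈ -0.55773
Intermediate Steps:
f = -192
s(h) = 4 + (-192 + h)/(78 + h) (s(h) = 4 + (h - 192)/(h + 78) = 4 + (-192 + h)/(78 + h))
(98734/(-41437))/s(293) = (98734/(-41437))/((5*(24 + 293)/(78 + 293))) = (98734*(-1/41437))/((5*317/371)) = -98734/(41437*(5*(1/371)*317)) = -98734/(41437*1585/371) = -98734/41437*371/1585 = -36630314/65677645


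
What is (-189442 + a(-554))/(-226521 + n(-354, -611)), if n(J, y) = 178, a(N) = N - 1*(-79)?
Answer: 14609/17411 ≈ 0.83907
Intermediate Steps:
a(N) = 79 + N (a(N) = N + 79 = 79 + N)
(-189442 + a(-554))/(-226521 + n(-354, -611)) = (-189442 + (79 - 554))/(-226521 + 178) = (-189442 - 475)/(-226343) = -189917*(-1/226343) = 14609/17411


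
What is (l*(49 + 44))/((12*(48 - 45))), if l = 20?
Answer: 155/3 ≈ 51.667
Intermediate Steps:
(l*(49 + 44))/((12*(48 - 45))) = (20*(49 + 44))/((12*(48 - 45))) = (20*93)/((12*3)) = 1860/36 = 1860*(1/36) = 155/3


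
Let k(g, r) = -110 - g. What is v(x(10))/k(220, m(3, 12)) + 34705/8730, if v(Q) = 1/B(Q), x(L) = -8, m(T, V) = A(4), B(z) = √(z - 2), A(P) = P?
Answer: 6941/1746 + I*√10/3300 ≈ 3.9754 + 0.00095827*I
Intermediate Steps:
B(z) = √(-2 + z)
m(T, V) = 4
v(Q) = (-2 + Q)^(-½) (v(Q) = 1/(√(-2 + Q)) = (-2 + Q)^(-½))
v(x(10))/k(220, m(3, 12)) + 34705/8730 = 1/(√(-2 - 8)*(-110 - 1*220)) + 34705/8730 = 1/(√(-10)*(-110 - 220)) + 34705*(1/8730) = -I*√10/10/(-330) + 6941/1746 = -I*√10/10*(-1/330) + 6941/1746 = I*√10/3300 + 6941/1746 = 6941/1746 + I*√10/3300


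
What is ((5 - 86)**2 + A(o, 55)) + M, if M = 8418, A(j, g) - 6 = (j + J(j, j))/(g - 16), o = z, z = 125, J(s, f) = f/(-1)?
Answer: 14985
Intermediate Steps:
J(s, f) = -f (J(s, f) = f*(-1) = -f)
o = 125
A(j, g) = 6 (A(j, g) = 6 + (j - j)/(g - 16) = 6 + 0/(-16 + g) = 6 + 0 = 6)
((5 - 86)**2 + A(o, 55)) + M = ((5 - 86)**2 + 6) + 8418 = ((-81)**2 + 6) + 8418 = (6561 + 6) + 8418 = 6567 + 8418 = 14985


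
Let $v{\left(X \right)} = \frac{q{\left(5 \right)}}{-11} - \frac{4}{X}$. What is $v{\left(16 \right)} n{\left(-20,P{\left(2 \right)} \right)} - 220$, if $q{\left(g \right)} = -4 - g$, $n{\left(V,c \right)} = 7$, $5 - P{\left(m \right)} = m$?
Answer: $- \frac{9505}{44} \approx -216.02$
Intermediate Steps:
$P{\left(m \right)} = 5 - m$
$v{\left(X \right)} = \frac{9}{11} - \frac{4}{X}$ ($v{\left(X \right)} = \frac{-4 - 5}{-11} - \frac{4}{X} = \left(-4 - 5\right) \left(- \frac{1}{11}\right) - \frac{4}{X} = \left(-9\right) \left(- \frac{1}{11}\right) - \frac{4}{X} = \frac{9}{11} - \frac{4}{X}$)
$v{\left(16 \right)} n{\left(-20,P{\left(2 \right)} \right)} - 220 = \left(\frac{9}{11} - \frac{4}{16}\right) 7 - 220 = \left(\frac{9}{11} - \frac{1}{4}\right) 7 - 220 = \frac{25}{44} \cdot 7 - 220 = \frac{175}{44} - 220 = - \frac{9505}{44}$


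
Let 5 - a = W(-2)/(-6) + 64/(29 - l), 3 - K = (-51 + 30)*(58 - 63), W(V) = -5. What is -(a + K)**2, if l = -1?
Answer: -8994001/900 ≈ -9993.3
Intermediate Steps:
K = -102 (K = 3 - (-51 + 30)*(58 - 63) = 3 - (-21)*(-5) = 3 - 1*105 = 3 - 105 = -102)
a = 61/30 (a = 5 - (-5/(-6) + 64/(29 - 1*(-1))) = 5 - (-5*(-1/6) + 64/(29 + 1)) = 5 - (5/6 + 64/30) = 5 - (5/6 + 64*(1/30)) = 5 - (5/6 + 32/15) = 5 - 1*89/30 = 5 - 89/30 = 61/30 ≈ 2.0333)
-(a + K)**2 = -(61/30 - 102)**2 = -(-2999/30)**2 = -1*8994001/900 = -8994001/900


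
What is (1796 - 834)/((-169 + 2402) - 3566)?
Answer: -962/1333 ≈ -0.72168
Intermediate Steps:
(1796 - 834)/((-169 + 2402) - 3566) = 962/(2233 - 3566) = 962/(-1333) = 962*(-1/1333) = -962/1333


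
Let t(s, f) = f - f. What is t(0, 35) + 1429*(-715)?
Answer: -1021735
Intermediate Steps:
t(s, f) = 0
t(0, 35) + 1429*(-715) = 0 + 1429*(-715) = 0 - 1021735 = -1021735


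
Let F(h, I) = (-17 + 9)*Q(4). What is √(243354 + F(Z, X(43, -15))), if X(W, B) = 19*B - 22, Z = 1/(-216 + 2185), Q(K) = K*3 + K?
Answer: √243226 ≈ 493.18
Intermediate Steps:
Q(K) = 4*K (Q(K) = 3*K + K = 4*K)
Z = 1/1969 ≈ 0.00050787
X(W, B) = -22 + 19*B
F(h, I) = -128 (F(h, I) = (-17 + 9)*(4*4) = -8*16 = -128)
√(243354 + F(Z, X(43, -15))) = √(243354 - 128) = √243226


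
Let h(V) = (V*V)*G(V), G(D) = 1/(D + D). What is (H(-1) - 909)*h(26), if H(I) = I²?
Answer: -11804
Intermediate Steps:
G(D) = 1/(2*D)
h(V) = V/2 (h(V) = (V*V)*(1/(2*V)) = V²*(1/(2*V)) = V/2)
(H(-1) - 909)*h(26) = ((-1)² - 909)*((½)*26) = (1 - 909)*13 = -908*13 = -11804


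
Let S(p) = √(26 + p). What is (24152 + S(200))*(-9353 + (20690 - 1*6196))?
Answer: 124165432 + 5141*√226 ≈ 1.2424e+8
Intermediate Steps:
(24152 + S(200))*(-9353 + (20690 - 1*6196)) = (24152 + √(26 + 200))*(-9353 + (20690 - 1*6196)) = (24152 + √226)*(-9353 + (20690 - 6196)) = (24152 + √226)*(-9353 + 14494) = (24152 + √226)*5141 = 124165432 + 5141*√226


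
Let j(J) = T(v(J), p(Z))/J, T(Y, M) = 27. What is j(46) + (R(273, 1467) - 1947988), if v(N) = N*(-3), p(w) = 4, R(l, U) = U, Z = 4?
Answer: -89539939/46 ≈ -1.9465e+6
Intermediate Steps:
v(N) = -3*N
j(J) = 27/J
j(46) + (R(273, 1467) - 1947988) = 27/46 + (1467 - 1947988) = 27*(1/46) - 1946521 = 27/46 - 1946521 = -89539939/46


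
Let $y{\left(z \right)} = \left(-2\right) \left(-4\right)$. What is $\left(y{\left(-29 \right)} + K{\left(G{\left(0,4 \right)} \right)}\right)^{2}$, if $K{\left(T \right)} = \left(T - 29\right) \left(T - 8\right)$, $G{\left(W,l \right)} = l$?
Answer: $11664$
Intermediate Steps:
$y{\left(z \right)} = 8$
$K{\left(T \right)} = \left(-29 + T\right) \left(-8 + T\right)$
$\left(y{\left(-29 \right)} + K{\left(G{\left(0,4 \right)} \right)}\right)^{2} = \left(8 + \left(232 + 4^{2} - 148\right)\right)^{2} = \left(8 + \left(232 + 16 - 148\right)\right)^{2} = \left(8 + 100\right)^{2} = 108^{2} = 11664$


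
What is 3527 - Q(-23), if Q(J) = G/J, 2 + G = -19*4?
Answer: 81043/23 ≈ 3523.6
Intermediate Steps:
G = -78 (G = -2 - 19*4 = -2 - 76 = -78)
Q(J) = -78/J
3527 - Q(-23) = 3527 - (-78)/(-23) = 3527 - (-78)*(-1)/23 = 3527 - 1*78/23 = 3527 - 78/23 = 81043/23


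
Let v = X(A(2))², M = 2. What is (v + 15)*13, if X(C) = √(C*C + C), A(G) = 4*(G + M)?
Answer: 3731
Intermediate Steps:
A(G) = 8 + 4*G (A(G) = 4*(G + 2) = 4*(2 + G) = 8 + 4*G)
X(C) = √(C + C²) (X(C) = √(C² + C) = √(C + C²))
v = 272 (v = (√((8 + 4*2)*(1 + (8 + 4*2))))² = (√((8 + 8)*(1 + (8 + 8))))² = (√(16*(1 + 16)))² = (√(16*17))² = (√272)² = (4*√17)² = 272)
(v + 15)*13 = (272 + 15)*13 = 287*13 = 3731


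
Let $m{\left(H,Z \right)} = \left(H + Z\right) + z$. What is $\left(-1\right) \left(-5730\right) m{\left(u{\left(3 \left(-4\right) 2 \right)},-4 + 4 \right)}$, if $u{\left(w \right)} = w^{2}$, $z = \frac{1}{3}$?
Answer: $3302390$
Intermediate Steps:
$z = \frac{1}{3} \approx 0.33333$
$m{\left(H,Z \right)} = \frac{1}{3} + H + Z$ ($m{\left(H,Z \right)} = \left(H + Z\right) + \frac{1}{3} = \frac{1}{3} + H + Z$)
$\left(-1\right) \left(-5730\right) m{\left(u{\left(3 \left(-4\right) 2 \right)},-4 + 4 \right)} = \left(-1\right) \left(-5730\right) \left(\frac{1}{3} + \left(3 \left(-4\right) 2\right)^{2} + \left(-4 + 4\right)\right) = 5730 \left(\frac{1}{3} + \left(\left(-12\right) 2\right)^{2} + 0\right) = 5730 \left(\frac{1}{3} + \left(-24\right)^{2} + 0\right) = 5730 \left(\frac{1}{3} + 576 + 0\right) = 5730 \cdot \frac{1729}{3} = 3302390$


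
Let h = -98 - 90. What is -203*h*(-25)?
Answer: -954100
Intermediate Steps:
h = -188
-203*h*(-25) = -203*(-188)*(-25) = 38164*(-25) = -954100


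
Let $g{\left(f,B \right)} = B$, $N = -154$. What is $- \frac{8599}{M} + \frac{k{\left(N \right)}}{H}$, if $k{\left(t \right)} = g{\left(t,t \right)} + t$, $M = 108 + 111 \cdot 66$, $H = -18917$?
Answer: $- \frac{160377611}{140628978} \approx -1.1404$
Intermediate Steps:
$M = 7434$ ($M = 108 + 7326 = 7434$)
$k{\left(t \right)} = 2 t$ ($k{\left(t \right)} = t + t = 2 t$)
$- \frac{8599}{M} + \frac{k{\left(N \right)}}{H} = - \frac{8599}{7434} + \frac{2 \left(-154\right)}{-18917} = \left(-8599\right) \frac{1}{7434} - - \frac{308}{18917} = - \frac{8599}{7434} + \frac{308}{18917} = - \frac{160377611}{140628978}$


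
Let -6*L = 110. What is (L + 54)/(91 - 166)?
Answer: -107/225 ≈ -0.47556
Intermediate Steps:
L = -55/3 (L = -⅙*110 = -55/3 ≈ -18.333)
(L + 54)/(91 - 166) = (-55/3 + 54)/(91 - 166) = (107/3)/(-75) = (107/3)*(-1/75) = -107/225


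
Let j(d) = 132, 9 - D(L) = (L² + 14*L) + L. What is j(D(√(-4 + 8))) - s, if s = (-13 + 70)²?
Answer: -3117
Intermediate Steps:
D(L) = 9 - L² - 15*L (D(L) = 9 - ((L² + 14*L) + L) = 9 - (L² + 15*L) = 9 + (-L² - 15*L) = 9 - L² - 15*L)
s = 3249 (s = 57² = 3249)
j(D(√(-4 + 8))) - s = 132 - 1*3249 = 132 - 3249 = -3117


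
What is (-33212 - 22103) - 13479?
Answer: -68794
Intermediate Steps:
(-33212 - 22103) - 13479 = -55315 - 13479 = -68794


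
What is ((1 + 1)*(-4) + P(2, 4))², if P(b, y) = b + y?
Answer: 4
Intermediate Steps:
((1 + 1)*(-4) + P(2, 4))² = ((1 + 1)*(-4) + (2 + 4))² = (2*(-4) + 6)² = (-8 + 6)² = (-2)² = 4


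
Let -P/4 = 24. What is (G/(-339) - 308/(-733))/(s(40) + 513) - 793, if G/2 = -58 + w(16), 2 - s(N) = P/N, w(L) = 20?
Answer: -509768043517/642835869 ≈ -793.00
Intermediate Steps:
P = -96 (P = -4*24 = -96)
s(N) = 2 + 96/N (s(N) = 2 - (-96)/N = 2 + 96/N)
G = -76 (G = 2*(-58 + 20) = 2*(-38) = -76)
(G/(-339) - 308/(-733))/(s(40) + 513) - 793 = (-76/(-339) - 308/(-733))/((2 + 96/40) + 513) - 793 = (-76*(-1/339) - 308*(-1/733))/((2 + 96*(1/40)) + 513) - 793 = (76/339 + 308/733)/((2 + 12/5) + 513) - 793 = (160120/248487)/(22/5 + 513) - 793 = (160120/248487)/(2587/5) - 793 = (5/2587)*(160120/248487) - 793 = 800600/642835869 - 793 = -509768043517/642835869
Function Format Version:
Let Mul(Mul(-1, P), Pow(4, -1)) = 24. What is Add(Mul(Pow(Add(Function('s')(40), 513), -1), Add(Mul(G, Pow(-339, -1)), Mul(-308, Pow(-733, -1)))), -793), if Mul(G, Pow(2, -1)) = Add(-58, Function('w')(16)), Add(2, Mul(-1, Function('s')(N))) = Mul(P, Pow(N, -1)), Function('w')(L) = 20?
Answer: Rational(-509768043517, 642835869) ≈ -793.00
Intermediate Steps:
P = -96 (P = Mul(-4, 24) = -96)
Function('s')(N) = Add(2, Mul(96, Pow(N, -1))) (Function('s')(N) = Add(2, Mul(-1, Mul(-96, Pow(N, -1)))) = Add(2, Mul(96, Pow(N, -1))))
G = -76 (G = Mul(2, Add(-58, 20)) = Mul(2, -38) = -76)
Add(Mul(Pow(Add(Function('s')(40), 513), -1), Add(Mul(G, Pow(-339, -1)), Mul(-308, Pow(-733, -1)))), -793) = Add(Mul(Pow(Add(Add(2, Mul(96, Pow(40, -1))), 513), -1), Add(Mul(-76, Pow(-339, -1)), Mul(-308, Pow(-733, -1)))), -793) = Add(Mul(Pow(Add(Add(2, Mul(96, Rational(1, 40))), 513), -1), Add(Mul(-76, Rational(-1, 339)), Mul(-308, Rational(-1, 733)))), -793) = Add(Mul(Pow(Add(Add(2, Rational(12, 5)), 513), -1), Add(Rational(76, 339), Rational(308, 733))), -793) = Add(Mul(Pow(Add(Rational(22, 5), 513), -1), Rational(160120, 248487)), -793) = Add(Mul(Pow(Rational(2587, 5), -1), Rational(160120, 248487)), -793) = Add(Mul(Rational(5, 2587), Rational(160120, 248487)), -793) = Add(Rational(800600, 642835869), -793) = Rational(-509768043517, 642835869)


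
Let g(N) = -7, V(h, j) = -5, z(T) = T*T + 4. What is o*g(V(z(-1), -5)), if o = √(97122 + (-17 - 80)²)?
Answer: -7*√106531 ≈ -2284.7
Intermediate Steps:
z(T) = 4 + T² (z(T) = T² + 4 = 4 + T²)
o = √106531 (o = √(97122 + (-97)²) = √(97122 + 9409) = √106531 ≈ 326.39)
o*g(V(z(-1), -5)) = √106531*(-7) = -7*√106531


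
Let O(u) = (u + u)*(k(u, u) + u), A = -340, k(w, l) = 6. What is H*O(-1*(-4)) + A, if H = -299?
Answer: -24260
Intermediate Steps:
O(u) = 2*u*(6 + u) (O(u) = (u + u)*(6 + u) = (2*u)*(6 + u) = 2*u*(6 + u))
H*O(-1*(-4)) + A = -598*(-1*(-4))*(6 - 1*(-4)) - 340 = -598*4*(6 + 4) - 340 = -598*4*10 - 340 = -299*80 - 340 = -23920 - 340 = -24260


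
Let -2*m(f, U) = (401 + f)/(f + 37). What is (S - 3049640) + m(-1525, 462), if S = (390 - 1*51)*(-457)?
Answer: -2384195153/744 ≈ -3.2046e+6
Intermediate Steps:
m(f, U) = -(401 + f)/(2*(37 + f)) (m(f, U) = -(401 + f)/(2*(f + 37)) = -(401 + f)/(2*(37 + f)))
S = -154923 (S = (390 - 51)*(-457) = 339*(-457) = -154923)
(S - 3049640) + m(-1525, 462) = (-154923 - 3049640) + (-401 - 1*(-1525))/(2*(37 - 1525)) = -3204563 + (½)*(-401 + 1525)/(-1488) = -3204563 + (½)*(-1/1488)*1124 = -3204563 - 281/744 = -2384195153/744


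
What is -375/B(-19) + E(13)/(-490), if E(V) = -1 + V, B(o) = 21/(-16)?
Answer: 69994/245 ≈ 285.69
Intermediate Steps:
B(o) = -21/16 (B(o) = 21*(-1/16) = -21/16)
-375/B(-19) + E(13)/(-490) = -375/(-21/16) + (-1 + 13)/(-490) = -375*(-16/21) + 12*(-1/490) = 2000/7 - 6/245 = 69994/245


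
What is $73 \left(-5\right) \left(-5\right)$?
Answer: $1825$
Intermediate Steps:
$73 \left(-5\right) \left(-5\right) = \left(-365\right) \left(-5\right) = 1825$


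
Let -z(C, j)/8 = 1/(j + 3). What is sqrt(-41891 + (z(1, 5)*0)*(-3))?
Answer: I*sqrt(41891) ≈ 204.67*I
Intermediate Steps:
z(C, j) = -8/(3 + j) (z(C, j) = -8/(j + 3) = -8/(3 + j))
sqrt(-41891 + (z(1, 5)*0)*(-3)) = sqrt(-41891 + (-8/(3 + 5)*0)*(-3)) = sqrt(-41891 + (-8/8*0)*(-3)) = sqrt(-41891 + (-8*1/8*0)*(-3)) = sqrt(-41891 - 1*0*(-3)) = sqrt(-41891 + 0*(-3)) = sqrt(-41891 + 0) = sqrt(-41891) = I*sqrt(41891)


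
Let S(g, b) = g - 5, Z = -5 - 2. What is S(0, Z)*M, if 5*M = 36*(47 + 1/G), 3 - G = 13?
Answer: -8442/5 ≈ -1688.4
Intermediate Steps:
Z = -7
G = -10 (G = 3 - 1*13 = 3 - 13 = -10)
S(g, b) = -5 + g
M = 8442/25 (M = (36*(47 + 1/(-10)))/5 = (36*(47 - ⅒))/5 = (36*(469/10))/5 = (⅕)*(8442/5) = 8442/25 ≈ 337.68)
S(0, Z)*M = (-5 + 0)*(8442/25) = -5*8442/25 = -8442/5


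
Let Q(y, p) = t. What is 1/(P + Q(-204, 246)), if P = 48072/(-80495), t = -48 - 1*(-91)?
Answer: 80495/3413213 ≈ 0.023583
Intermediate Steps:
t = 43 (t = -48 + 91 = 43)
Q(y, p) = 43
P = -48072/80495 (P = 48072*(-1/80495) = -48072/80495 ≈ -0.59721)
1/(P + Q(-204, 246)) = 1/(-48072/80495 + 43) = 1/(3413213/80495) = 80495/3413213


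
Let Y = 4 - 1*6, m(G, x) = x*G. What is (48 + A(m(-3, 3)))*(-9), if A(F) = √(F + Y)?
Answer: -432 - 9*I*√11 ≈ -432.0 - 29.85*I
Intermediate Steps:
m(G, x) = G*x
Y = -2 (Y = 4 - 6 = -2)
A(F) = √(-2 + F) (A(F) = √(F - 2) = √(-2 + F))
(48 + A(m(-3, 3)))*(-9) = (48 + √(-2 - 3*3))*(-9) = (48 + √(-2 - 9))*(-9) = (48 + √(-11))*(-9) = (48 + I*√11)*(-9) = -432 - 9*I*√11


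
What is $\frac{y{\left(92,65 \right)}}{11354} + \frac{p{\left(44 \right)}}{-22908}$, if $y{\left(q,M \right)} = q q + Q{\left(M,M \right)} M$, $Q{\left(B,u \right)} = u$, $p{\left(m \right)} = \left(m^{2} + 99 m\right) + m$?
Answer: $\frac{18228389}{21674786} \approx 0.84099$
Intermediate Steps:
$p{\left(m \right)} = m^{2} + 100 m$
$y{\left(q,M \right)} = M^{2} + q^{2}$ ($y{\left(q,M \right)} = q q + M M = q^{2} + M^{2} = M^{2} + q^{2}$)
$\frac{y{\left(92,65 \right)}}{11354} + \frac{p{\left(44 \right)}}{-22908} = \frac{65^{2} + 92^{2}}{11354} + \frac{44 \left(100 + 44\right)}{-22908} = \left(4225 + 8464\right) \frac{1}{11354} + 44 \cdot 144 \left(- \frac{1}{22908}\right) = 12689 \cdot \frac{1}{11354} + 6336 \left(- \frac{1}{22908}\right) = \frac{12689}{11354} - \frac{528}{1909} = \frac{18228389}{21674786}$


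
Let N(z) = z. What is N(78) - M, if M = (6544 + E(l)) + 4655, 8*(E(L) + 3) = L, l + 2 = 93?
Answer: -89035/8 ≈ -11129.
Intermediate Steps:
l = 91 (l = -2 + 93 = 91)
E(L) = -3 + L/8
M = 89659/8 (M = (6544 + (-3 + (⅛)*91)) + 4655 = (6544 + (-3 + 91/8)) + 4655 = (6544 + 67/8) + 4655 = 52419/8 + 4655 = 89659/8 ≈ 11207.)
N(78) - M = 78 - 1*89659/8 = 78 - 89659/8 = -89035/8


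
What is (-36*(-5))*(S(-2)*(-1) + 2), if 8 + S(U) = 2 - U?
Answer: 1080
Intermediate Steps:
S(U) = -6 - U (S(U) = -8 + (2 - U) = -6 - U)
(-36*(-5))*(S(-2)*(-1) + 2) = (-36*(-5))*((-6 - 1*(-2))*(-1) + 2) = (-36*(-5))*((-6 + 2)*(-1) + 2) = 180*(-4*(-1) + 2) = 180*(4 + 2) = 180*6 = 1080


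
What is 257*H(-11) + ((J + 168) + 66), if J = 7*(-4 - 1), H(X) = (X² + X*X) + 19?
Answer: 67276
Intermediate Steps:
H(X) = 19 + 2*X² (H(X) = (X² + X²) + 19 = 2*X² + 19 = 19 + 2*X²)
J = -35 (J = 7*(-5) = -35)
257*H(-11) + ((J + 168) + 66) = 257*(19 + 2*(-11)²) + ((-35 + 168) + 66) = 257*(19 + 2*121) + (133 + 66) = 257*(19 + 242) + 199 = 257*261 + 199 = 67077 + 199 = 67276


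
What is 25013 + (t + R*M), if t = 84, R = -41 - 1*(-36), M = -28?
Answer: 25237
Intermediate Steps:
R = -5 (R = -41 + 36 = -5)
25013 + (t + R*M) = 25013 + (84 - 5*(-28)) = 25013 + (84 + 140) = 25013 + 224 = 25237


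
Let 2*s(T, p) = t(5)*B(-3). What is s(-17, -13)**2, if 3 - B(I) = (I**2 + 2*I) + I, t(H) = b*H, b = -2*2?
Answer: 900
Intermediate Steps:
b = -4
t(H) = -4*H
B(I) = 3 - I**2 - 3*I (B(I) = 3 - ((I**2 + 2*I) + I) = 3 - (I**2 + 3*I) = 3 + (-I**2 - 3*I) = 3 - I**2 - 3*I)
s(T, p) = -30 (s(T, p) = ((-4*5)*(3 - 1*(-3)**2 - 3*(-3)))/2 = (-20*(3 - 1*9 + 9))/2 = (-20*(3 - 9 + 9))/2 = (-20*3)/2 = (1/2)*(-60) = -30)
s(-17, -13)**2 = (-30)**2 = 900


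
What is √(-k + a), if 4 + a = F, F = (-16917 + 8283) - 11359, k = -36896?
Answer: √16899 ≈ 130.00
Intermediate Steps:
F = -19993 (F = -8634 - 11359 = -19993)
a = -19997 (a = -4 - 19993 = -19997)
√(-k + a) = √(-1*(-36896) - 19997) = √(36896 - 19997) = √16899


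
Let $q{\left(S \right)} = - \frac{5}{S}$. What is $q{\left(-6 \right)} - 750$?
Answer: $- \frac{4495}{6} \approx -749.17$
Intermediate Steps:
$q{\left(-6 \right)} - 750 = - \frac{5}{-6} - 750 = \left(-5\right) \left(- \frac{1}{6}\right) - 750 = \frac{5}{6} - 750 = - \frac{4495}{6}$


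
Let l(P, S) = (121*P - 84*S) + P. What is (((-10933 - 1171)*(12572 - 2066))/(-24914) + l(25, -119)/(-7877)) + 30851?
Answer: 3527892372041/98123789 ≈ 35954.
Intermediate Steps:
l(P, S) = -84*S + 122*P (l(P, S) = (-84*S + 121*P) + P = -84*S + 122*P)
(((-10933 - 1171)*(12572 - 2066))/(-24914) + l(25, -119)/(-7877)) + 30851 = (((-10933 - 1171)*(12572 - 2066))/(-24914) + (-84*(-119) + 122*25)/(-7877)) + 30851 = (-12104*10506*(-1/24914) + (9996 + 3050)*(-1/7877)) + 30851 = (-127164624*(-1/24914) + 13046*(-1/7877)) + 30851 = (63582312/12457 - 13046/7877) + 30851 = 500675357602/98123789 + 30851 = 3527892372041/98123789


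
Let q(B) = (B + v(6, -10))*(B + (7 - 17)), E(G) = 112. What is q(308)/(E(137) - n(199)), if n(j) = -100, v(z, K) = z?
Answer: 23393/53 ≈ 441.38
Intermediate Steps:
q(B) = (-10 + B)*(6 + B) (q(B) = (B + 6)*(B + (7 - 17)) = (6 + B)*(B - 10) = (6 + B)*(-10 + B) = (-10 + B)*(6 + B))
q(308)/(E(137) - n(199)) = (-60 + 308² - 4*308)/(112 - 1*(-100)) = (-60 + 94864 - 1232)/(112 + 100) = 93572/212 = 93572*(1/212) = 23393/53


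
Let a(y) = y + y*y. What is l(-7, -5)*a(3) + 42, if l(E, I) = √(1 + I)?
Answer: 42 + 24*I ≈ 42.0 + 24.0*I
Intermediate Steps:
a(y) = y + y²
l(-7, -5)*a(3) + 42 = √(1 - 5)*(3*(1 + 3)) + 42 = √(-4)*(3*4) + 42 = (2*I)*12 + 42 = 24*I + 42 = 42 + 24*I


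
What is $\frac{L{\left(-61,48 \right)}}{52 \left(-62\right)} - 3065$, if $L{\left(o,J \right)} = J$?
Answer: $- \frac{1235201}{403} \approx -3065.0$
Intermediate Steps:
$\frac{L{\left(-61,48 \right)}}{52 \left(-62\right)} - 3065 = \frac{48}{52 \left(-62\right)} - 3065 = \frac{48}{-3224} - 3065 = 48 \left(- \frac{1}{3224}\right) - 3065 = - \frac{6}{403} - 3065 = - \frac{1235201}{403}$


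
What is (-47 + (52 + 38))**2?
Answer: 1849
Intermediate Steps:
(-47 + (52 + 38))**2 = (-47 + 90)**2 = 43**2 = 1849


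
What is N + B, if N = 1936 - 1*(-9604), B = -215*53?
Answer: 145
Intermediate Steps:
B = -11395
N = 11540 (N = 1936 + 9604 = 11540)
N + B = 11540 - 11395 = 145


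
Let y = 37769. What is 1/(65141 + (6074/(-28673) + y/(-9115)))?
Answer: 261354395/17023748329648 ≈ 1.5352e-5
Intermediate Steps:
1/(65141 + (6074/(-28673) + y/(-9115))) = 1/(65141 + (6074/(-28673) + 37769/(-9115))) = 1/(65141 + (6074*(-1/28673) + 37769*(-1/9115))) = 1/(65141 + (-6074/28673 - 37769/9115)) = 1/(65141 - 1138315047/261354395) = 1/(17023748329648/261354395) = 261354395/17023748329648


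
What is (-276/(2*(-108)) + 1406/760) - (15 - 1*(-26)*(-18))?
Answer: 82103/180 ≈ 456.13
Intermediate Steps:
(-276/(2*(-108)) + 1406/760) - (15 - 1*(-26)*(-18)) = (-276/(-216) + 1406*(1/760)) - (15 + 26*(-18)) = (-276*(-1/216) + 37/20) - (15 - 468) = (23/18 + 37/20) - 1*(-453) = 563/180 + 453 = 82103/180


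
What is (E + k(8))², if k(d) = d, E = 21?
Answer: 841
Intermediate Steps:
(E + k(8))² = (21 + 8)² = 29² = 841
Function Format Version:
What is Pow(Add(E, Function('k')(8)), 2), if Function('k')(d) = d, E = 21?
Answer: 841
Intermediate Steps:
Pow(Add(E, Function('k')(8)), 2) = Pow(Add(21, 8), 2) = Pow(29, 2) = 841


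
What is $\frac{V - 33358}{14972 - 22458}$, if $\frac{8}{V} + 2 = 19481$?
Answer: $\frac{324890237}{72909897} \approx 4.4561$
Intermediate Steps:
$V = \frac{8}{19479}$ ($V = \frac{8}{-2 + 19481} = \frac{8}{19479} \approx 0.0004107$)
$\frac{V - 33358}{14972 - 22458} = \frac{\frac{8}{19479} - 33358}{14972 - 22458} = - \frac{649780474}{19479 \left(-7486\right)} = \left(- \frac{649780474}{19479}\right) \left(- \frac{1}{7486}\right) = \frac{324890237}{72909897}$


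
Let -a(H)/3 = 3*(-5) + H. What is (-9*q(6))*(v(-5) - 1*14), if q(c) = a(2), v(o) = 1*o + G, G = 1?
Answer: 6318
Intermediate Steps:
v(o) = 1 + o (v(o) = 1*o + 1 = o + 1 = 1 + o)
a(H) = 45 - 3*H (a(H) = -3*(3*(-5) + H) = -3*(-15 + H) = 45 - 3*H)
q(c) = 39 (q(c) = 45 - 3*2 = 45 - 6 = 39)
(-9*q(6))*(v(-5) - 1*14) = (-9*39)*((1 - 5) - 1*14) = -351*(-4 - 14) = -351*(-18) = 6318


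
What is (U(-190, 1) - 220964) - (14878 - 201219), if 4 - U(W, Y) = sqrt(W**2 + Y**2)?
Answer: -34619 - sqrt(36101) ≈ -34809.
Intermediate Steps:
U(W, Y) = 4 - sqrt(W**2 + Y**2)
(U(-190, 1) - 220964) - (14878 - 201219) = ((4 - sqrt((-190)**2 + 1**2)) - 220964) - (14878 - 201219) = ((4 - sqrt(36100 + 1)) - 220964) - 1*(-186341) = ((4 - sqrt(36101)) - 220964) + 186341 = (-220960 - sqrt(36101)) + 186341 = -34619 - sqrt(36101)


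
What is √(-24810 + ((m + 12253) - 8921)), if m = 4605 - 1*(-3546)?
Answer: I*√13327 ≈ 115.44*I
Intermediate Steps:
m = 8151 (m = 4605 + 3546 = 8151)
√(-24810 + ((m + 12253) - 8921)) = √(-24810 + ((8151 + 12253) - 8921)) = √(-24810 + (20404 - 8921)) = √(-24810 + 11483) = √(-13327) = I*√13327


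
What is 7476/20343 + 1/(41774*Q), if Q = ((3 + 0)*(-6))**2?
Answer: 33728668573/91779316056 ≈ 0.36750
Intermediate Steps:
Q = 324 (Q = (3*(-6))**2 = (-18)**2 = 324)
7476/20343 + 1/(41774*Q) = 7476/20343 + 1/(41774*324) = 7476*(1/20343) + (1/41774)*(1/324) = 2492/6781 + 1/13534776 = 33728668573/91779316056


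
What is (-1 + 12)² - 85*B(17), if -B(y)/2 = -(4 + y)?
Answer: -3449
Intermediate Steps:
B(y) = 8 + 2*y (B(y) = -(-2)*(4 + y) = -2*(-4 - y) = 8 + 2*y)
(-1 + 12)² - 85*B(17) = (-1 + 12)² - 85*(8 + 2*17) = 11² - 85*(8 + 34) = 121 - 85*42 = 121 - 3570 = -3449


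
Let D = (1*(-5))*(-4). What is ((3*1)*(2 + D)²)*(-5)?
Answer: -7260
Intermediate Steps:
D = 20 (D = -5*(-4) = 20)
((3*1)*(2 + D)²)*(-5) = ((3*1)*(2 + 20)²)*(-5) = (3*22²)*(-5) = (3*484)*(-5) = 1452*(-5) = -7260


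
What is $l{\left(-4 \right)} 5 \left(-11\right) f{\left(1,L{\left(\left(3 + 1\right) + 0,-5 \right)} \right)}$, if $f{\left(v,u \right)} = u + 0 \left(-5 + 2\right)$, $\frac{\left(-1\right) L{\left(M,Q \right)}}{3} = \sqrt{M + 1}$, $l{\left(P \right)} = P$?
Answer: $- 660 \sqrt{5} \approx -1475.8$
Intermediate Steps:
$L{\left(M,Q \right)} = - 3 \sqrt{1 + M}$ ($L{\left(M,Q \right)} = - 3 \sqrt{M + 1} = - 3 \sqrt{1 + M}$)
$f{\left(v,u \right)} = u$ ($f{\left(v,u \right)} = u + 0 \left(-3\right) = u + 0 = u$)
$l{\left(-4 \right)} 5 \left(-11\right) f{\left(1,L{\left(\left(3 + 1\right) + 0,-5 \right)} \right)} = \left(-4\right) 5 \left(-11\right) \left(- 3 \sqrt{1 + \left(\left(3 + 1\right) + 0\right)}\right) = \left(-20\right) \left(-11\right) \left(- 3 \sqrt{1 + \left(4 + 0\right)}\right) = 220 \left(- 3 \sqrt{1 + 4}\right) = 220 \left(- 3 \sqrt{5}\right) = - 660 \sqrt{5}$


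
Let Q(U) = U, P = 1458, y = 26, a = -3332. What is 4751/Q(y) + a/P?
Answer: 3420163/18954 ≈ 180.45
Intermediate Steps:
4751/Q(y) + a/P = 4751/26 - 3332/1458 = 4751*(1/26) - 3332*1/1458 = 4751/26 - 1666/729 = 3420163/18954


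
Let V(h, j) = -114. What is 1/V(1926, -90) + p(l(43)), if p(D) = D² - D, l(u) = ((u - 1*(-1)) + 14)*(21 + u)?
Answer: 1570376447/114 ≈ 1.3775e+7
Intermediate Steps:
l(u) = (15 + u)*(21 + u) (l(u) = ((u + 1) + 14)*(21 + u) = ((1 + u) + 14)*(21 + u) = (15 + u)*(21 + u))
1/V(1926, -90) + p(l(43)) = 1/(-114) + (315 + 43² + 36*43)*(-1 + (315 + 43² + 36*43)) = -1/114 + (315 + 1849 + 1548)*(-1 + (315 + 1849 + 1548)) = -1/114 + 3712*(-1 + 3712) = -1/114 + 3712*3711 = -1/114 + 13775232 = 1570376447/114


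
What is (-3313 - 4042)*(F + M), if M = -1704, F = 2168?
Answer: -3412720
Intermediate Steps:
(-3313 - 4042)*(F + M) = (-3313 - 4042)*(2168 - 1704) = -7355*464 = -3412720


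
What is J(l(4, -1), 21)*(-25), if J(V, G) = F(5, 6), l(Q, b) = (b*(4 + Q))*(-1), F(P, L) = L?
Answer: -150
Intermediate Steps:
l(Q, b) = -b*(4 + Q)
J(V, G) = 6
J(l(4, -1), 21)*(-25) = 6*(-25) = -150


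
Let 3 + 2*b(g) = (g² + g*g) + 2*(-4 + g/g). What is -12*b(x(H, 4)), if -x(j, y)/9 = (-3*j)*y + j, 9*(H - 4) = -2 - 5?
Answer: -1221078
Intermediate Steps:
H = 29/9 (H = 4 + (-2 - 5)/9 = 4 + (⅑)*(-7) = 4 - 7/9 = 29/9 ≈ 3.2222)
x(j, y) = -9*j + 27*j*y (x(j, y) = -9*((-3*j)*y + j) = -9*(-3*j*y + j) = -9*(j - 3*j*y) = -9*j + 27*j*y)
b(g) = -9/2 + g² (b(g) = -3/2 + ((g² + g*g) + 2*(-4 + g/g))/2 = -3/2 + ((g² + g²) + 2*(-4 + 1))/2 = -3/2 + (2*g² + 2*(-3))/2 = -3/2 + (2*g² - 6)/2 = -3/2 + (-6 + 2*g²)/2 = -3/2 + (-3 + g²) = -9/2 + g²)
-12*b(x(H, 4)) = -12*(-9/2 + (9*(29/9)*(-1 + 3*4))²) = -12*(-9/2 + (9*(29/9)*(-1 + 12))²) = -12*(-9/2 + (9*(29/9)*11)²) = -12*(-9/2 + 319²) = -12*(-9/2 + 101761) = -12*203513/2 = -1221078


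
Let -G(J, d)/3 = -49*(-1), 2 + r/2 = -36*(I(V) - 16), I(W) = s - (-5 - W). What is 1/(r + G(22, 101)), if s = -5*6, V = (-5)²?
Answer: 1/1001 ≈ 0.00099900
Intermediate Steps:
V = 25
s = -30
I(W) = -25 + W (I(W) = -30 - (-5 - W) = -30 + (5 + W) = -25 + W)
r = 1148 (r = -4 + 2*(-36*((-25 + 25) - 16)) = -4 + 2*(-36*(0 - 16)) = -4 + 2*(-36*(-16)) = -4 + 2*576 = -4 + 1152 = 1148)
G(J, d) = -147 (G(J, d) = -(-147)*(-1) = -3*49 = -147)
1/(r + G(22, 101)) = 1/(1148 - 147) = 1/1001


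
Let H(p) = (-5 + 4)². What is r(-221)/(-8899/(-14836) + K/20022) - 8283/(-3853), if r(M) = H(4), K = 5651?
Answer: 1657390913169/504769997971 ≈ 3.2835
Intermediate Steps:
H(p) = 1 (H(p) = (-1)² = 1)
r(M) = 1
r(-221)/(-8899/(-14836) + K/20022) - 8283/(-3853) = 1/(-8899/(-14836) + 5651/20022) - 8283/(-3853) = 1/(-8899*(-1/14836) + 5651*(1/20022)) - 8283*(-1/3853) = 1/(8899/14836 + 5651/20022) + 8283/3853 = 1/(131007007/148523196) + 8283/3853 = 1*(148523196/131007007) + 8283/3853 = 148523196/131007007 + 8283/3853 = 1657390913169/504769997971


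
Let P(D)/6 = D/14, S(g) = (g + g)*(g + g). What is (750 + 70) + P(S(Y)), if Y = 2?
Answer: 5788/7 ≈ 826.86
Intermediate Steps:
S(g) = 4*g² (S(g) = (2*g)*(2*g) = 4*g²)
P(D) = 3*D/7 (P(D) = 6*(D/14) = 3*D/7)
(750 + 70) + P(S(Y)) = (750 + 70) + 3*(4*2²)/7 = 820 + 3*(4*4)/7 = 820 + (3/7)*16 = 820 + 48/7 = 5788/7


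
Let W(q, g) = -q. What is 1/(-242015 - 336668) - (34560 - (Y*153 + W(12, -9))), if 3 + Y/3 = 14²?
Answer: 31257562244/578683 ≈ 54015.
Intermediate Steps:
Y = 579 (Y = -9 + 3*14² = -9 + 3*196 = -9 + 588 = 579)
1/(-242015 - 336668) - (34560 - (Y*153 + W(12, -9))) = 1/(-242015 - 336668) - (34560 - (579*153 - 1*12)) = 1/(-578683) - (34560 - (88587 - 12)) = -1/578683 - (34560 - 1*88575) = -1/578683 - (34560 - 88575) = -1/578683 - 1*(-54015) = -1/578683 + 54015 = 31257562244/578683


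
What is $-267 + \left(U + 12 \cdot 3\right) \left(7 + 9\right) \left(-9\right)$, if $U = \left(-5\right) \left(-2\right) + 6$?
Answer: $-7755$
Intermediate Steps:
$U = 16$ ($U = 10 + 6 = 16$)
$-267 + \left(U + 12 \cdot 3\right) \left(7 + 9\right) \left(-9\right) = -267 + \left(16 + 12 \cdot 3\right) \left(7 + 9\right) \left(-9\right) = -267 + \left(16 + 36\right) 16 \left(-9\right) = -267 + 52 \left(-144\right) = -267 - 7488 = -7755$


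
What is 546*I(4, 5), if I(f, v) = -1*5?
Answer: -2730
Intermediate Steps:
I(f, v) = -5
546*I(4, 5) = 546*(-5) = -2730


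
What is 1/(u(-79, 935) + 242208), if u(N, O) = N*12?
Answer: 1/241260 ≈ 4.1449e-6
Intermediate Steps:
u(N, O) = 12*N
1/(u(-79, 935) + 242208) = 1/(12*(-79) + 242208) = 1/(-948 + 242208) = 1/241260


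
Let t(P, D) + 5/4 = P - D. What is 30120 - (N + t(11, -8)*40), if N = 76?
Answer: 29334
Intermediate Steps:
t(P, D) = -5/4 + P - D (t(P, D) = -5/4 + (P - D) = -5/4 + P - D)
30120 - (N + t(11, -8)*40) = 30120 - (76 + (-5/4 + 11 - 1*(-8))*40) = 30120 - (76 + (-5/4 + 11 + 8)*40) = 30120 - (76 + (71/4)*40) = 30120 - (76 + 710) = 30120 - 1*786 = 30120 - 786 = 29334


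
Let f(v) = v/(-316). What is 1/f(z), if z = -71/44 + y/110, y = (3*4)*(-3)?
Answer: 69520/427 ≈ 162.81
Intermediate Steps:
y = -36 (y = 12*(-3) = -36)
z = -427/220 (z = -71/44 - 36/110 = -71*1/44 - 36*1/110 = -71/44 - 18/55 = -427/220 ≈ -1.9409)
f(v) = -v/316 (f(v) = v*(-1/316) = -v/316)
1/f(z) = 1/(-1/316*(-427/220)) = 1/(427/69520) = 69520/427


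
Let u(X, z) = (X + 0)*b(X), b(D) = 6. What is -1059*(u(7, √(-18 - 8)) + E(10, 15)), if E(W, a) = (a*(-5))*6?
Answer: 432072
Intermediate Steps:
E(W, a) = -30*a (E(W, a) = -5*a*6 = -30*a)
u(X, z) = 6*X (u(X, z) = (X + 0)*6 = X*6 = 6*X)
-1059*(u(7, √(-18 - 8)) + E(10, 15)) = -1059*(6*7 - 30*15) = -1059*(42 - 450) = -1059*(-408) = 432072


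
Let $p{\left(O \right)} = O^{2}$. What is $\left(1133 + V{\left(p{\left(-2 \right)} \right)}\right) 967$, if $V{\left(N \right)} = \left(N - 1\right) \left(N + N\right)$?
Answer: $1118819$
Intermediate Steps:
$V{\left(N \right)} = 2 N \left(-1 + N\right)$ ($V{\left(N \right)} = \left(-1 + N\right) 2 N = 2 N \left(-1 + N\right)$)
$\left(1133 + V{\left(p{\left(-2 \right)} \right)}\right) 967 = \left(1133 + 2 \left(-2\right)^{2} \left(-1 + \left(-2\right)^{2}\right)\right) 967 = \left(1133 + 2 \cdot 4 \left(-1 + 4\right)\right) 967 = \left(1133 + 2 \cdot 4 \cdot 3\right) 967 = \left(1133 + 24\right) 967 = 1157 \cdot 967 = 1118819$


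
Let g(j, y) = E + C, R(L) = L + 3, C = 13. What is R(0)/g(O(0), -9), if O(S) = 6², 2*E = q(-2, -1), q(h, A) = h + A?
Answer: 6/23 ≈ 0.26087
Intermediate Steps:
q(h, A) = A + h
E = -3/2 (E = (-1 - 2)/2 = (½)*(-3) = -3/2 ≈ -1.5000)
R(L) = 3 + L
O(S) = 36
g(j, y) = 23/2 (g(j, y) = -3/2 + 13 = 23/2)
R(0)/g(O(0), -9) = (3 + 0)/(23/2) = 3*(2/23) = 6/23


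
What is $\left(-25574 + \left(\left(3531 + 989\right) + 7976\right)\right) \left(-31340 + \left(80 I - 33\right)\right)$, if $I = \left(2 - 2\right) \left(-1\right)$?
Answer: $410296094$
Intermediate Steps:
$I = 0$ ($I = 0 \left(-1\right) = 0$)
$\left(-25574 + \left(\left(3531 + 989\right) + 7976\right)\right) \left(-31340 + \left(80 I - 33\right)\right) = \left(-25574 + \left(\left(3531 + 989\right) + 7976\right)\right) \left(-31340 + \left(80 \cdot 0 - 33\right)\right) = \left(-25574 + \left(4520 + 7976\right)\right) \left(-31340 + \left(0 - 33\right)\right) = \left(-25574 + 12496\right) \left(-31340 - 33\right) = \left(-13078\right) \left(-31373\right) = 410296094$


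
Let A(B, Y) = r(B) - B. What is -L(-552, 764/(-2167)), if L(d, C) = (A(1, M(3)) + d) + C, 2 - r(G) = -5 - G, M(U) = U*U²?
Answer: 1181779/2167 ≈ 545.35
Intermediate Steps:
M(U) = U³
r(G) = 7 + G (r(G) = 2 - (-5 - G) = 2 + (5 + G) = 7 + G)
A(B, Y) = 7 (A(B, Y) = (7 + B) - B = 7)
L(d, C) = 7 + C + d (L(d, C) = (7 + d) + C = 7 + C + d)
-L(-552, 764/(-2167)) = -(7 + 764/(-2167) - 552) = -(7 + 764*(-1/2167) - 552) = -(7 - 764/2167 - 552) = -1*(-1181779/2167) = 1181779/2167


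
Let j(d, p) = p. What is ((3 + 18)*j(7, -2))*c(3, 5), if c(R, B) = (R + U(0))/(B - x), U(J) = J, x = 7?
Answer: 63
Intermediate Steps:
c(R, B) = R/(-7 + B) (c(R, B) = (R + 0)/(B - 1*7) = R/(B - 7) = R/(-7 + B))
((3 + 18)*j(7, -2))*c(3, 5) = ((3 + 18)*(-2))*(3/(-7 + 5)) = (21*(-2))*(3/(-2)) = -126*(-1)/2 = -42*(-3/2) = 63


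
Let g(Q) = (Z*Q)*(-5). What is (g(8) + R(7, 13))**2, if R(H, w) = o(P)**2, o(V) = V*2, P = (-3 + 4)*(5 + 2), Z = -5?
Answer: 156816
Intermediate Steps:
P = 7 (P = 1*7 = 7)
o(V) = 2*V
g(Q) = 25*Q (g(Q) = -5*Q*(-5) = 25*Q)
R(H, w) = 196 (R(H, w) = (2*7)**2 = 14**2 = 196)
(g(8) + R(7, 13))**2 = (25*8 + 196)**2 = (200 + 196)**2 = 396**2 = 156816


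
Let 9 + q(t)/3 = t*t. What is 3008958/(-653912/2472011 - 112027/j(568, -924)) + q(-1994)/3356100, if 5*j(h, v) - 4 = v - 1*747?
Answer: 46723085305062090071/5211446285015100 ≈ 8965.5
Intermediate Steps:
j(h, v) = -743/5 + v/5 (j(h, v) = 4/5 + (v - 1*747)/5 = 4/5 + (v - 747)/5 = 4/5 + (-747 + v)/5 = 4/5 + (-747/5 + v/5) = -743/5 + v/5)
q(t) = -27 + 3*t**2 (q(t) = -27 + 3*(t*t) = -27 + 3*t**2)
3008958/(-653912/2472011 - 112027/j(568, -924)) + q(-1994)/3356100 = 3008958/(-653912/2472011 - 112027/(-743/5 + (1/5)*(-924))) + (-27 + 3*(-1994)**2)/3356100 = 3008958/(-653912*1/2472011 - 112027/(-743/5 - 924/5)) + (-27 + 3*3976036)*(1/3356100) = 3008958/(-653912/2472011 - 112027/(-1667/5)) + (-27 + 11928108)*(1/3356100) = 3008958/(-653912/2472011 - 112027*(-5/1667)) + 11928081*(1/3356100) = 3008958/(-653912/2472011 + 560135/1667) + 361457/101700 = 3008958/(1383569810181/4120842337) + 361457/101700 = 3008958*(4120842337/1383569810181) + 361457/101700 = 4133147172218282/461189936727 + 361457/101700 = 46723085305062090071/5211446285015100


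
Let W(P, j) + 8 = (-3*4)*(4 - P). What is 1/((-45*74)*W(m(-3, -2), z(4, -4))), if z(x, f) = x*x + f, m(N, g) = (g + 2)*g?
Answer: 1/186480 ≈ 5.3625e-6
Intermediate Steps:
m(N, g) = g*(2 + g) (m(N, g) = (2 + g)*g = g*(2 + g))
z(x, f) = f + x² (z(x, f) = x² + f = f + x²)
W(P, j) = -56 + 12*P (W(P, j) = -8 + (-3*4)*(4 - P) = -8 - 12*(4 - P) = -8 + (-48 + 12*P) = -56 + 12*P)
1/((-45*74)*W(m(-3, -2), z(4, -4))) = 1/((-45*74)*(-56 + 12*(-2*(2 - 2)))) = 1/(-3330*(-56 + 12*(-2*0))) = 1/(-3330*(-56 + 12*0)) = 1/(-3330*(-56 + 0)) = 1/(-3330*(-56)) = 1/186480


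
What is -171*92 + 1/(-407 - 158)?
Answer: -8888581/565 ≈ -15732.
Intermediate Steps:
-171*92 + 1/(-407 - 158) = -15732 + 1/(-565) = -15732 - 1/565 = -8888581/565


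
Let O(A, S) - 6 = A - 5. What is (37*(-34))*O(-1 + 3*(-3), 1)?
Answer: 11322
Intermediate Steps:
O(A, S) = 1 + A (O(A, S) = 6 + (A - 5) = 6 + (-5 + A) = 1 + A)
(37*(-34))*O(-1 + 3*(-3), 1) = (37*(-34))*(1 + (-1 + 3*(-3))) = -1258*(1 + (-1 - 9)) = -1258*(1 - 10) = -1258*(-9) = 11322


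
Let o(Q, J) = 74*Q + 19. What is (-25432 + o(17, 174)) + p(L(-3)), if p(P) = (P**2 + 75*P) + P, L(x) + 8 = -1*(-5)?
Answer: -24374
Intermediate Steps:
o(Q, J) = 19 + 74*Q
L(x) = -3 (L(x) = -8 - 1*(-5) = -8 + 5 = -3)
p(P) = P**2 + 76*P
(-25432 + o(17, 174)) + p(L(-3)) = (-25432 + (19 + 74*17)) - 3*(76 - 3) = (-25432 + (19 + 1258)) - 3*73 = (-25432 + 1277) - 219 = -24155 - 219 = -24374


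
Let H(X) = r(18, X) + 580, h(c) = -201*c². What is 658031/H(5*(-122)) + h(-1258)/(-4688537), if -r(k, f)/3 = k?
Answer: 3252520852111/2466170462 ≈ 1318.9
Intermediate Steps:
r(k, f) = -3*k
H(X) = 526 (H(X) = -3*18 + 580 = -54 + 580 = 526)
658031/H(5*(-122)) + h(-1258)/(-4688537) = 658031/526 - 201*(-1258)²/(-4688537) = 658031*(1/526) - 201*1582564*(-1/4688537) = 658031/526 - 318095364*(-1/4688537) = 658031/526 + 318095364/4688537 = 3252520852111/2466170462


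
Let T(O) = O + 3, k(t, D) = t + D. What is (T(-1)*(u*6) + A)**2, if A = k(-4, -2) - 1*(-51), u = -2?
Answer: 441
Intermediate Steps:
k(t, D) = D + t
T(O) = 3 + O
A = 45 (A = (-2 - 4) - 1*(-51) = -6 + 51 = 45)
(T(-1)*(u*6) + A)**2 = ((3 - 1)*(-2*6) + 45)**2 = (2*(-12) + 45)**2 = (-24 + 45)**2 = 21**2 = 441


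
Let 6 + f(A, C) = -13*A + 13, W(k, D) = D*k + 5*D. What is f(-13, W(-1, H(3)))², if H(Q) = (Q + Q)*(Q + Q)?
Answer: 30976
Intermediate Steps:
H(Q) = 4*Q² (H(Q) = (2*Q)*(2*Q) = 4*Q²)
W(k, D) = 5*D + D*k
f(A, C) = 7 - 13*A (f(A, C) = -6 + (-13*A + 13) = -6 + (13 - 13*A) = 7 - 13*A)
f(-13, W(-1, H(3)))² = (7 - 13*(-13))² = (7 + 169)² = 176² = 30976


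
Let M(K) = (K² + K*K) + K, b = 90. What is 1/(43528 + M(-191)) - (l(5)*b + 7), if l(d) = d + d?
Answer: -105483192/116299 ≈ -907.00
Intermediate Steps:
l(d) = 2*d
M(K) = K + 2*K² (M(K) = (K² + K²) + K = 2*K² + K = K + 2*K²)
1/(43528 + M(-191)) - (l(5)*b + 7) = 1/(43528 - 191*(1 + 2*(-191))) - ((2*5)*90 + 7) = 1/(43528 - 191*(1 - 382)) - (10*90 + 7) = 1/(43528 - 191*(-381)) - (900 + 7) = 1/(43528 + 72771) - 1*907 = 1/116299 - 907 = -105483192/116299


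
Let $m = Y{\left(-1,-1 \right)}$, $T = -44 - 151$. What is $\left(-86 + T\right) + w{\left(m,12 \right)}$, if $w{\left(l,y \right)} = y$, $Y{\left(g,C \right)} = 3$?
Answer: $-269$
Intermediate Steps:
$T = -195$ ($T = -44 - 151 = -195$)
$m = 3$
$\left(-86 + T\right) + w{\left(m,12 \right)} = \left(-86 - 195\right) + 12 = -281 + 12 = -269$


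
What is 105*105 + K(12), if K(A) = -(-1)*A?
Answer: 11037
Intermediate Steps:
K(A) = A
105*105 + K(12) = 105*105 + 12 = 11025 + 12 = 11037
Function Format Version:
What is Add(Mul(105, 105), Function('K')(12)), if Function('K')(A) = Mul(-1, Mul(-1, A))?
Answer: 11037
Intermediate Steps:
Function('K')(A) = A
Add(Mul(105, 105), Function('K')(12)) = Add(Mul(105, 105), 12) = Add(11025, 12) = 11037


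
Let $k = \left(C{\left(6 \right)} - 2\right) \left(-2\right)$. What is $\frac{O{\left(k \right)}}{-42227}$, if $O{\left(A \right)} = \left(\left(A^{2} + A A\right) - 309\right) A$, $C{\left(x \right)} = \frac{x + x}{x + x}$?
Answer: $\frac{602}{42227} \approx 0.014256$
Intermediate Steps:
$C{\left(x \right)} = 1$ ($C{\left(x \right)} = \frac{2 x}{2 x} = 2 x \frac{1}{2 x} = 1$)
$k = 2$ ($k = \left(1 - 2\right) \left(-2\right) = \left(-1\right) \left(-2\right) = 2$)
$O{\left(A \right)} = A \left(-309 + 2 A^{2}\right)$ ($O{\left(A \right)} = \left(\left(A^{2} + A^{2}\right) - 309\right) A = \left(2 A^{2} - 309\right) A = \left(-309 + 2 A^{2}\right) A = A \left(-309 + 2 A^{2}\right)$)
$\frac{O{\left(k \right)}}{-42227} = \frac{2 \left(-309 + 2 \cdot 2^{2}\right)}{-42227} = 2 \left(-309 + 2 \cdot 4\right) \left(- \frac{1}{42227}\right) = 2 \left(-309 + 8\right) \left(- \frac{1}{42227}\right) = 2 \left(-301\right) \left(- \frac{1}{42227}\right) = \left(-602\right) \left(- \frac{1}{42227}\right) = \frac{602}{42227}$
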